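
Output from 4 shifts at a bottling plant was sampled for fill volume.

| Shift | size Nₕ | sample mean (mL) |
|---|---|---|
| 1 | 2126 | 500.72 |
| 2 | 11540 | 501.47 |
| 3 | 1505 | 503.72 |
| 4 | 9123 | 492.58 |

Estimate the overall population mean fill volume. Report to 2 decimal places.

N = 2126 + 11540 + 1505 + 9123 = 24294.
Overall mean = Σ (Nₕ/N)·x̄ₕ — weight by population share, not a simple average.
Σ Nₕx̄ₕ = 2126·500.72 + 11540·501.47 + 1505·503.72 + 9123·492.58 = 1064530.72 + 5786963.8 + 758098.6 + 4493807.34 = 12103400.46.
Divide by N: 12103400.46 / 24294 = 498.2053... → 498.21.

498.21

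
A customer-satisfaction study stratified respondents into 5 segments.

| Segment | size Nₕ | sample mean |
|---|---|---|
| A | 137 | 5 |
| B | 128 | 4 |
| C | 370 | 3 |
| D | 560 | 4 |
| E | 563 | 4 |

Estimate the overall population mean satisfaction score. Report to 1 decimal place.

N = 1758; weights Wₕ = Nₕ/N = (0.0779, 0.0728, 0.2105, 0.3185, 0.3203).
x̄_st = Σ Wₕ·x̄ₕ = 0.0779·5 + 0.0728·4 + 0.2105·3 + 0.3185·4 + 0.3203·4 ≈ 3.867...
→ 3.9.

3.9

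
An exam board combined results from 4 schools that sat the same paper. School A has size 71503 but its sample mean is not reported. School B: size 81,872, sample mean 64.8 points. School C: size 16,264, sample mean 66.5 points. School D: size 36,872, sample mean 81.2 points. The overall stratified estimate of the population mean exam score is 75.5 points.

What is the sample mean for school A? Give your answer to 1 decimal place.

86.9

N = 71503 + 81872 + 16264 + 36872 = 206511.
Overall total = μ·N = 75.5·206511 = 15591580.5.
Subtract the known strata: 81872·64.8 + 16264·66.5 + 36872·81.2 = 9380868.
Remaining total for school A: 15591580.5 − 9380868 = 6210712.5.
Divide by its size: 6210712.5 / 71503 = 86.859... → 86.9.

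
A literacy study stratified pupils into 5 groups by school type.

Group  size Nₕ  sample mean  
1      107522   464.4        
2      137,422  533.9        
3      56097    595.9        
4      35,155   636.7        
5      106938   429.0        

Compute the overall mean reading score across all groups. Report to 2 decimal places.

507.73

x̄_st = (Σ Nₕx̄ₕ) / (Σ Nₕ) = (107522·464.4 + 137422·533.9 + 56097·595.9 + 35155·636.7 + 106938·429.0) / 443134
= 224990615.4 / 443134 = 507.7259... → 507.73.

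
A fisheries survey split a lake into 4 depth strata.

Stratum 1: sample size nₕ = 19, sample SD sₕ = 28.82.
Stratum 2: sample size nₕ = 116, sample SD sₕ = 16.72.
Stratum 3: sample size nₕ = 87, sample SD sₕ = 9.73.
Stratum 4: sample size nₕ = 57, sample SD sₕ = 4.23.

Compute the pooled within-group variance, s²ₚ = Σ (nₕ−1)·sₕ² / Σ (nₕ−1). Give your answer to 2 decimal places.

Degrees of freedom: 18 + 115 + 86 + 56 = 275.
Σ(nₕ−1)sₕ² = 18·830.5924 + 115·279.5584 + 86·94.6729 + 56·17.8929 = 56243.751.
s²ₚ = 56243.751 / 275 = 204.5227... → 204.52.

204.52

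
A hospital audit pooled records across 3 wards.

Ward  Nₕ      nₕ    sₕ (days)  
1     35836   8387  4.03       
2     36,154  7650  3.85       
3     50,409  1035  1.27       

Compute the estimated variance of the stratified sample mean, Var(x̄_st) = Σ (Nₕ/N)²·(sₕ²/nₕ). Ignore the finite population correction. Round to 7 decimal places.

N = 122399. Term for each stratum: Wₕ²sₕ²/nₕ.
Var(x̄_st) = 0.0001659919 + 0.0001690507 + 0.0002643185 = 0.0005993610 → 0.0005994.

0.0005994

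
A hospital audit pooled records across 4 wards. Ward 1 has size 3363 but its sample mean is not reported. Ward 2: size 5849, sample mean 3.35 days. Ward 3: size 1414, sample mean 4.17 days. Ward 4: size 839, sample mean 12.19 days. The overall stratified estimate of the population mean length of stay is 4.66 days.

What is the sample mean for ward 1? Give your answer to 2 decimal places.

N = 3363 + 5849 + 1414 + 839 = 11465.
Overall total = μ·N = 4.66·11465 = 53426.9.
Subtract the known strata: 5849·3.35 + 1414·4.17 + 839·12.19 = 35717.94.
Remaining total for ward 1: 53426.9 − 35717.94 = 17708.96.
Divide by its size: 17708.96 / 3363 = 5.2658... → 5.27.

5.27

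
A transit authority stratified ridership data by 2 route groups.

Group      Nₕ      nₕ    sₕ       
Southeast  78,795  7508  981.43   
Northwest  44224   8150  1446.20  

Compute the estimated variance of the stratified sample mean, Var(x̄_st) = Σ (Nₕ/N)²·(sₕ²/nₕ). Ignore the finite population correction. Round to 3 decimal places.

N = 123019; Wₕ = Nₕ/N.
group Southeast: (78795/123019)²·981.43²/7508 = 52.631692
group Northwest: (44224/123019)²·1446.20²/8150 = 33.164295
Sum = 85.795986 → 85.796.

85.796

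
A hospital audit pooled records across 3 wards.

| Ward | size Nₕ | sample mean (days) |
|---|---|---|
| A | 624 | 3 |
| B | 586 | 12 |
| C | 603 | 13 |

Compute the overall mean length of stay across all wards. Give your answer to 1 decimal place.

x̄_st = (Σ Nₕx̄ₕ) / (Σ Nₕ) = (624·3 + 586·12 + 603·13) / 1813
= 16743 / 1813 = 9.235... → 9.2.

9.2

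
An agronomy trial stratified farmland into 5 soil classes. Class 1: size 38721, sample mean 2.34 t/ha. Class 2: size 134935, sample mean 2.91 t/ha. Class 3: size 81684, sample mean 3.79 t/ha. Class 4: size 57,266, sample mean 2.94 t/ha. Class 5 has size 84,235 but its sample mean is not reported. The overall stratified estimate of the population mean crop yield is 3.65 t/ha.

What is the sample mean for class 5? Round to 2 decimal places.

N = 38721 + 134935 + 81684 + 57266 + 84235 = 396841.
Overall total = μ·N = 3.65·396841 = 1448469.65.
Subtract the known strata: 38721·2.34 + 134935·2.91 + 81684·3.79 + 57266·2.94 = 961212.39.
Remaining total for class 5: 1448469.65 − 961212.39 = 487257.26.
Divide by its size: 487257.26 / 84235 = 5.7845... → 5.78.

5.78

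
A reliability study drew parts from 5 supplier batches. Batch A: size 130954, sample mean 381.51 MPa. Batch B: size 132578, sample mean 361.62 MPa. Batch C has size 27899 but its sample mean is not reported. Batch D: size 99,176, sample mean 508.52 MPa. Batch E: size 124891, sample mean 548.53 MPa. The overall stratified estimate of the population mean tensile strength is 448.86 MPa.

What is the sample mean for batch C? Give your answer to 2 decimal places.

521.30

N = 130954 + 132578 + 27899 + 99176 + 124891 = 515498.
Overall total = μ·N = 448.86·515498 = 231386432.28.
Subtract the known strata: 130954·381.51 + 132578·361.62 + 99176·508.52 + 124891·548.53 = 216842556.65.
Remaining total for batch C: 231386432.28 − 216842556.65 = 14543875.63.
Divide by its size: 14543875.63 / 27899 = 521.3045... → 521.30.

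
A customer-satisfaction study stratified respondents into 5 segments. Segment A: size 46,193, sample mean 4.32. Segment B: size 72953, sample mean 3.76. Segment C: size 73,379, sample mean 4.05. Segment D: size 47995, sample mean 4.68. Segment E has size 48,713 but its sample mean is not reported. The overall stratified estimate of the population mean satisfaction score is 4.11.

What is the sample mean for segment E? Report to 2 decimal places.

N = 46193 + 72953 + 73379 + 47995 + 48713 = 289233.
Overall total = μ·N = 4.11·289233 = 1188747.63.
Subtract the known strata: 46193·4.32 + 72953·3.76 + 73379·4.05 + 47995·4.68 = 995658.59.
Remaining total for segment E: 1188747.63 − 995658.59 = 193089.04.
Divide by its size: 193089.04 / 48713 = 3.9638... → 3.96.

3.96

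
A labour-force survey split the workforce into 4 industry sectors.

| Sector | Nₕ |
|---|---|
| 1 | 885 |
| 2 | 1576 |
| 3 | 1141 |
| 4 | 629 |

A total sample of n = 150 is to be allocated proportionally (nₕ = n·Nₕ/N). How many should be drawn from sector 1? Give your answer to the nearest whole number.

31

N = 885 + 1576 + 1141 + 629 = 4231.
n_1 = 150·885/4231 = 31.376... → 31.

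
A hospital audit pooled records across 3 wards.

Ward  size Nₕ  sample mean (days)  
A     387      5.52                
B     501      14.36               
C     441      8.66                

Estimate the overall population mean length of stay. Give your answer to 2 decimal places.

x̄_st = (Σ Nₕx̄ₕ) / (Σ Nₕ) = (387·5.52 + 501·14.36 + 441·8.66) / 1329
= 13149.66 / 1329 = 9.8944... → 9.89.

9.89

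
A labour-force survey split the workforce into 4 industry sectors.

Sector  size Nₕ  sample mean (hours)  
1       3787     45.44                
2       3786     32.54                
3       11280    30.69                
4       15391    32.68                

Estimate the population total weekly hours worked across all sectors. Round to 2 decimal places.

1144438.80

1: 3787·45.44 = 172081.28
2: 3786·32.54 = 123196.44
3: 11280·30.69 = 346183.2
4: 15391·32.68 = 502977.88
τ̂ = Σ Nₕx̄ₕ = 1144438.80.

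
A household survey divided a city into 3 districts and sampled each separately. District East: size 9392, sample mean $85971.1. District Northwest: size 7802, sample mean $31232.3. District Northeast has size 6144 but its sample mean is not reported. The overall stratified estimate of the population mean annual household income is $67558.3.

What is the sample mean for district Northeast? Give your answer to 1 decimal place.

Σ Nₕx̄ₕ = N·μ, so 6144·x̄_Northeast = 23338·67558.3 − (9392·85971.1 + 7802·31232.3).
= 1576675605.4 − 1051114975.8 = 525560629.6.
x̄_Northeast = 525560629.6 / 6144 = 85540.467... → 85540.5.

85540.5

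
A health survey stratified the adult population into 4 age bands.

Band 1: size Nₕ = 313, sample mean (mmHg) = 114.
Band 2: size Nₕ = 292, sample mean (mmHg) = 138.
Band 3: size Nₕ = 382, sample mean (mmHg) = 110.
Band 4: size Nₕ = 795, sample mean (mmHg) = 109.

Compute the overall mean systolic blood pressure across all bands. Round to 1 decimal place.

N = 313 + 292 + 382 + 795 = 1782.
The stratified mean weights each stratum mean by its population share Nₕ/N.
Σ Nₕx̄ₕ = 313·114 + 292·138 + 382·110 + 795·109 = 35682 + 40296 + 42020 + 86655 = 204653.
Divide by N: 204653 / 1782 = 114.845... → 114.8.

114.8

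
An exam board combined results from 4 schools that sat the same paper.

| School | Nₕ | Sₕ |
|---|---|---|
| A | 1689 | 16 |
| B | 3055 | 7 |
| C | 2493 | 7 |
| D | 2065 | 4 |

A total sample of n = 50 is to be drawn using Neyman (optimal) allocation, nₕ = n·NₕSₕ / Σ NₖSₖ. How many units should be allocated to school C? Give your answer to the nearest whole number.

12

Σ NₕSₕ = 1689·16 + 3055·7 + 2493·7 + 2065·4 = 74120.
Share for C: 17451/74120 = 0.23544.
n_C = 50 × 0.23544 = 11.772... → 12.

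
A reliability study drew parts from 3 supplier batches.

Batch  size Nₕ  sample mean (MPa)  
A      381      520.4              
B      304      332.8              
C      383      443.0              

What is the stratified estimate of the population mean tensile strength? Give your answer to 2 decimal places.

N = 381 + 304 + 383 = 1068.
Overall mean = Σ (Nₕ/N)·x̄ₕ — weight by population share, not a simple average.
Σ Nₕx̄ₕ = 381·520.4 + 304·332.8 + 383·443.0 = 198272.4 + 101171.2 + 169669 = 469112.6.
Divide by N: 469112.6 / 1068 = 439.2440... → 439.24.

439.24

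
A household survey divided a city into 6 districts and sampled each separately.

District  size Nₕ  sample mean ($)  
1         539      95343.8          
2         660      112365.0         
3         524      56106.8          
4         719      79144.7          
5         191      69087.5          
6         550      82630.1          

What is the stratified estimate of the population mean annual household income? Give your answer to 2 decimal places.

84982.24

N = 3183; weights Wₕ = Nₕ/N = (0.1693, 0.2074, 0.1646, 0.2259, 0.0600, 0.1728).
x̄_st = Σ Wₕ·x̄ₕ = 0.1693·95343.8 + 0.2074·112365.0 + 0.1646·56106.8 + 0.2259·79144.7 + 0.0600·69087.5 + 0.1728·82630.1 ≈ 84982.2426...
→ 84982.24.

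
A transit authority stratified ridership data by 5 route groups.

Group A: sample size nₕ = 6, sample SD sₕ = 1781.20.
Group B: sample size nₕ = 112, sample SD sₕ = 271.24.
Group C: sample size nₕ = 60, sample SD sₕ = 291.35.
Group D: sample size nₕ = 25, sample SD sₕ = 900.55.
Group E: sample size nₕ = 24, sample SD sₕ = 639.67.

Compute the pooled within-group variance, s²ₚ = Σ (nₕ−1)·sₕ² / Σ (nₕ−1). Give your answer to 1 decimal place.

Degrees of freedom: 5 + 111 + 59 + 24 + 23 = 222.
Σ(nₕ−1)sₕ² = 5·3172673.44 + 111·73571.1376 + 59·84884.8225 + 24·810990.3025 + 23·409177.7089 = 57912822.5658.
s²ₚ = 57912822.5658 / 222 = 260868.570... → 260868.6.

260868.6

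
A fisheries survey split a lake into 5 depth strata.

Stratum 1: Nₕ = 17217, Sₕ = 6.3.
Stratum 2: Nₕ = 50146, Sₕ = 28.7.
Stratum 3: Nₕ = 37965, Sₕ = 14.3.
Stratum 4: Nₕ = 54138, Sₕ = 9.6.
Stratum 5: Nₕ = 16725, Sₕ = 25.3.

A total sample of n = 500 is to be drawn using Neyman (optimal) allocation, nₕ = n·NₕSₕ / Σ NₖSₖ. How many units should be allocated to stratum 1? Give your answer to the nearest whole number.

1: NₕSₕ = 17217·6.3 = 108467.1
2: NₕSₕ = 50146·28.7 = 1439190.2
3: NₕSₕ = 37965·14.3 = 542899.5
4: NₕSₕ = 54138·9.6 = 519724.8
5: NₕSₕ = 16725·25.3 = 423142.5
Σ NₕSₕ = 3033424.1.
n_1 = 500·108467.1/3033424.1 = 17.879... → 18.

18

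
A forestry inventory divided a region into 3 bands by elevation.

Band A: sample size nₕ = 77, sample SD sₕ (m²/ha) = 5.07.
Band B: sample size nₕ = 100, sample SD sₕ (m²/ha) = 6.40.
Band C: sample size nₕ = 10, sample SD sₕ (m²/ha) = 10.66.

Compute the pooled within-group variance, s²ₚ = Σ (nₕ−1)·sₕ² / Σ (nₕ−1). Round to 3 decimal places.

38.214

A: (77−1)·5.07² = 76·25.7049 = 1953.5724
B: (100−1)·6.40² = 99·40.96 = 4055.04
C: (10−1)·10.66² = 9·113.6356 = 1022.7204
Numerator = 7031.3328; denominator = Σ(nₕ−1) = 184.
s²ₚ = 7031.3328/184 = 38.21377... → 38.214.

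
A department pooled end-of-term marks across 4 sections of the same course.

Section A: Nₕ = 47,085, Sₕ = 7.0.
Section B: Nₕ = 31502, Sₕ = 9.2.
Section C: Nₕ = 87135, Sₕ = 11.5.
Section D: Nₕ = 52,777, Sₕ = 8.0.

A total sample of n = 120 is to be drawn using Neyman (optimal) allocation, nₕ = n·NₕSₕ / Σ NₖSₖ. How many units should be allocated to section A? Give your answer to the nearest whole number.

A: NₕSₕ = 47085·7.0 = 329595
B: NₕSₕ = 31502·9.2 = 289818.4
C: NₕSₕ = 87135·11.5 = 1002052.5
D: NₕSₕ = 52777·8.0 = 422216
Σ NₕSₕ = 2043681.9.
n_A = 120·329595/2043681.9 = 19.353... → 19.

19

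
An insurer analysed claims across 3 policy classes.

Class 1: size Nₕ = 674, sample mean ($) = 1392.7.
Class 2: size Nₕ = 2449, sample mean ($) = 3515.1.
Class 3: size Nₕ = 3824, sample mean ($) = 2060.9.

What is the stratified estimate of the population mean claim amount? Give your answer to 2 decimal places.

x̄_st = (Σ Nₕx̄ₕ) / (Σ Nₕ) = (674·1392.7 + 2449·3515.1 + 3824·2060.9) / 6947
= 17428041.3 / 6947 = 2508.7147... → 2508.71.

2508.71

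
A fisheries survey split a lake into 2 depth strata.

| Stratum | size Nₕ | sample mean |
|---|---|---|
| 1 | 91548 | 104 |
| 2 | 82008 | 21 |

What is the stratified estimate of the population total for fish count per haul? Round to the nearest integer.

1: 91548·104 = 9520992
2: 82008·21 = 1722168
τ̂ = Σ Nₕx̄ₕ = 11243160.

11243160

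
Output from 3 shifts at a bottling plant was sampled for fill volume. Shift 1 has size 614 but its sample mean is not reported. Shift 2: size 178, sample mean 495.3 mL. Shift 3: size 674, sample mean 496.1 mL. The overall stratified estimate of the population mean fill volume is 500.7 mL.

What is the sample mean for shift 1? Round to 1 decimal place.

507.3

Σ Nₕx̄ₕ = N·μ, so 614·x̄_1 = 1466·500.7 − (178·495.3 + 674·496.1).
= 734026.2 − 422534.8 = 311491.4.
x̄_1 = 311491.4 / 614 = 507.315... → 507.3.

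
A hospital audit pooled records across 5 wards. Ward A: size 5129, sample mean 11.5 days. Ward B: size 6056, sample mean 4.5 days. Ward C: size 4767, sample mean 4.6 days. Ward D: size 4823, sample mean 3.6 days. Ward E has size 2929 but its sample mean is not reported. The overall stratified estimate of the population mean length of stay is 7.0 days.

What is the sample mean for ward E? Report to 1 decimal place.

N = 5129 + 6056 + 4767 + 4823 + 2929 = 23704.
Overall total = μ·N = 7.0·23704 = 165928.
Subtract the known strata: 5129·11.5 + 6056·4.5 + 4767·4.6 + 4823·3.6 = 125526.5.
Remaining total for ward E: 165928 − 125526.5 = 40401.5.
Divide by its size: 40401.5 / 2929 = 13.794... → 13.8.

13.8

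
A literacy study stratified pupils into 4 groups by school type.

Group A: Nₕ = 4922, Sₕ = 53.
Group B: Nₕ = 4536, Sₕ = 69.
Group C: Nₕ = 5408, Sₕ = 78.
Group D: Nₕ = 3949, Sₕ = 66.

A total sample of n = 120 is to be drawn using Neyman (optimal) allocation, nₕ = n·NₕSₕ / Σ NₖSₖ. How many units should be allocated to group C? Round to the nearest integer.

A: NₕSₕ = 4922·53 = 260866
B: NₕSₕ = 4536·69 = 312984
C: NₕSₕ = 5408·78 = 421824
D: NₕSₕ = 3949·66 = 260634
Σ NₕSₕ = 1256308.
n_C = 120·421824/1256308 = 40.292... → 40.

40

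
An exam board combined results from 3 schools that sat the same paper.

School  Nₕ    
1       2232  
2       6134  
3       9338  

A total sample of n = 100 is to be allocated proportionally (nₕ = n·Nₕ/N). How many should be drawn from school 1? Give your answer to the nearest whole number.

Share of school 1 = 2232/17704 = 0.12607.
Allocate 100 × 0.12607 = 12.607... → 13.

13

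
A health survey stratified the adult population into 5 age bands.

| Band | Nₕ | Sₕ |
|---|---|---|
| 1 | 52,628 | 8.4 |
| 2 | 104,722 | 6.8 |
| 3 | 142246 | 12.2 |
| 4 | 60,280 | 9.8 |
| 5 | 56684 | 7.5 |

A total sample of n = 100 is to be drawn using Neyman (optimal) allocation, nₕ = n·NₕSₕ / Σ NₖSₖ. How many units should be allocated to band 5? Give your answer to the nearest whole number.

11

Σ NₕSₕ = 52628·8.4 + 104722·6.8 + 142246·12.2 + 60280·9.8 + 56684·7.5 = 3905460.
Share for 5: 425130/3905460 = 0.10886.
n_5 = 100 × 0.10886 = 10.886... → 11.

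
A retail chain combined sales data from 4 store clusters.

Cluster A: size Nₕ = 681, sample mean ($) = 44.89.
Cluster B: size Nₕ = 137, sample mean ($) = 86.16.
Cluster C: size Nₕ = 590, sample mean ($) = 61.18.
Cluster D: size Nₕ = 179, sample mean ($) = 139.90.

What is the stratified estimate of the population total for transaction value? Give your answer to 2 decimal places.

Population total = Σ Nₕ·x̄ₕ (each stratum's size times its mean).
681·44.89 + 137·86.16 + 590·61.18 + 179·139.90 = 30570.09 + 11803.92 + 36096.2 + 25042.1 = 103512.31.

103512.31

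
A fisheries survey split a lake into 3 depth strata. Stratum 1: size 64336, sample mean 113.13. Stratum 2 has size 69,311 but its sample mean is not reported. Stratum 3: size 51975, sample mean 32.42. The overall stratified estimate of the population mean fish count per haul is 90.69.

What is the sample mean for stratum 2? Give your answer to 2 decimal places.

113.56

Σ Nₕx̄ₕ = N·μ, so 69311·x̄_2 = 185622·90.69 − (64336·113.13 + 51975·32.42).
= 16834059.18 − 8963361.18 = 7870698.
x̄_2 = 7870698 / 69311 = 113.5563... → 113.56.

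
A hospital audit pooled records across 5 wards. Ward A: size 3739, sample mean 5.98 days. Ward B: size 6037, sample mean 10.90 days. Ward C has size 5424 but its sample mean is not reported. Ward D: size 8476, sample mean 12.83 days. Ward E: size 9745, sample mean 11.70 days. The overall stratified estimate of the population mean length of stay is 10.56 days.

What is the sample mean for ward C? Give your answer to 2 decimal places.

Σ Nₕx̄ₕ = N·μ, so 5424·x̄_C = 33421·10.56 − (3739·5.98 + 6037·10.90 + 8476·12.83 + 9745·11.70).
= 352925.76 − 310926.1 = 41999.66.
x̄_C = 41999.66 / 5424 = 7.7433... → 7.74.

7.74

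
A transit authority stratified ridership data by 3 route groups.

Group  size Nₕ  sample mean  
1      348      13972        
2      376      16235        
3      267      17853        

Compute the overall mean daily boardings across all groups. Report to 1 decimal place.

N = 348 + 376 + 267 = 991.
Weight each subgroup mean by Nₕ/N and sum.
Σ Nₕx̄ₕ = 348·13972 + 376·16235 + 267·17853 = 4862256 + 6104360 + 4766751 = 15733367.
Divide by N: 15733367 / 991 = 15876.253... → 15876.3.

15876.3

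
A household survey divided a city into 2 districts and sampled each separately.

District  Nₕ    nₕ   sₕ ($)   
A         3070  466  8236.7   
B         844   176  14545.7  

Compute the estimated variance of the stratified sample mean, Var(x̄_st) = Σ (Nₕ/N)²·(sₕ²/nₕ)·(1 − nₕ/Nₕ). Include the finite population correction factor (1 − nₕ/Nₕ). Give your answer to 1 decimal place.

120214.7

N = 3914; Wₕ = Nₕ/N.
district A: (3070/3914)²·8236.7²/466·(1 − 466/3070) = 75972.8280
district B: (844/3914)²·14545.7²/176·(1 − 176/844) = 44241.9083
Sum = 120214.7362 → 120214.7.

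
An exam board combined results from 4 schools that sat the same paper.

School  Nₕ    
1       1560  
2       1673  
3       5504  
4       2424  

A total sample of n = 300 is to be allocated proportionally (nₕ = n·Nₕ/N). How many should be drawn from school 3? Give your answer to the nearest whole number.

148

Share of school 3 = 5504/11161 = 0.49315.
Allocate 300 × 0.49315 = 147.944... → 148.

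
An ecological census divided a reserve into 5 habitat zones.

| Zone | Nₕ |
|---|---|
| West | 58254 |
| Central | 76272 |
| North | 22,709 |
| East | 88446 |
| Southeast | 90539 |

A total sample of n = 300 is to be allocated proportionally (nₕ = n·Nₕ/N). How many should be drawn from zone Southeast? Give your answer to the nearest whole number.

81

Share of zone Southeast = 90539/336220 = 0.26928.
Allocate 300 × 0.26928 = 80.785... → 81.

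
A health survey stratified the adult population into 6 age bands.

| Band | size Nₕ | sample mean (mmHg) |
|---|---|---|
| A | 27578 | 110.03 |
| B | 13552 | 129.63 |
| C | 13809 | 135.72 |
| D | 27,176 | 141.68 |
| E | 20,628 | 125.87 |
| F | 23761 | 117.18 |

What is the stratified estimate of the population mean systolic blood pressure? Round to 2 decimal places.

N = 27578 + 13552 + 13809 + 27176 + 20628 + 23761 = 126504.
The stratified mean weights each stratum mean by its population share Nₕ/N.
Σ Nₕx̄ₕ = 27578·110.03 + 13552·129.63 + 13809·135.72 + 27176·141.68 + 20628·125.87 + 23761·117.18 = 3034407.34 + 1756745.76 + 1874157.48 + 3850295.68 + 2596446.36 + 2784313.98 = 15896366.6.
Divide by N: 15896366.6 / 126504 = 125.6590... → 125.66.

125.66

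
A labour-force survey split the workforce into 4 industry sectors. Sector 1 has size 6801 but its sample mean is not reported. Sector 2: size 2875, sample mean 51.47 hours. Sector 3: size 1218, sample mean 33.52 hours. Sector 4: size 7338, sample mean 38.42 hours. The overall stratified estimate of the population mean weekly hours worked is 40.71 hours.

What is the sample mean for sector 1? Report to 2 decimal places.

Σ Nₕx̄ₕ = N·μ, so 6801·x̄_1 = 18232·40.71 − (2875·51.47 + 1218·33.52 + 7338·38.42).
= 742224.72 − 470729.57 = 271495.15.
x̄_1 = 271495.15 / 6801 = 39.9199... → 39.92.

39.92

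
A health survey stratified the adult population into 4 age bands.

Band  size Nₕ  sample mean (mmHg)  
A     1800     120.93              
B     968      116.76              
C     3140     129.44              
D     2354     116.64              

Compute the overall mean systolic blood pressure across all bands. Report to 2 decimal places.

N = 1800 + 968 + 3140 + 2354 = 8262.
Overall mean = Σ (Nₕ/N)·x̄ₕ — weight by population share, not a simple average.
Σ Nₕx̄ₕ = 1800·120.93 + 968·116.76 + 3140·129.44 + 2354·116.64 = 217674 + 113023.68 + 406441.6 + 274570.56 = 1011709.84.
Divide by N: 1011709.84 / 8262 = 122.4534... → 122.45.

122.45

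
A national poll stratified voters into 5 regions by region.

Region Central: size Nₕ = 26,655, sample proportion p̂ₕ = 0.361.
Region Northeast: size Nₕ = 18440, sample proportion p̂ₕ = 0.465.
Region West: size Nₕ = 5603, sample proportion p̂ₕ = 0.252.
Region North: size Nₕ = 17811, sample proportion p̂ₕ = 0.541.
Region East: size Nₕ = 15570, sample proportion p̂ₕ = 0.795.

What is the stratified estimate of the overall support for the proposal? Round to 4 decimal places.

N = 26655 + 18440 + 5603 + 17811 + 15570 = 84079.
Overall proportion = Σ (Nₕ/N)·p̂ₕ.
Σ Nₕp̂ₕ = 9622.455 + 8574.6 + 1411.956 + 9635.751 + 12378.15 = 41622.912.
41622.912 / 84079 = 0.495045... → 0.4950.

0.4950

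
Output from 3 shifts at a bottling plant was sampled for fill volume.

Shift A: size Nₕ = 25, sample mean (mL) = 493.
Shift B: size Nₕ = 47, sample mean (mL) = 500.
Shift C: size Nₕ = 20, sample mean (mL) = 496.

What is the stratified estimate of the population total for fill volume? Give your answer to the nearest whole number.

A: 25·493 = 12325
B: 47·500 = 23500
C: 20·496 = 9920
τ̂ = Σ Nₕx̄ₕ = 45745.

45745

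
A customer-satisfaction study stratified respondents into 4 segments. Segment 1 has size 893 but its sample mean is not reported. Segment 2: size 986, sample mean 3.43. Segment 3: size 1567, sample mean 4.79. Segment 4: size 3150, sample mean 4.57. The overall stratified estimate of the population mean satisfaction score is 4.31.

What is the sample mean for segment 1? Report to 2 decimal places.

Σ Nₕx̄ₕ = N·μ, so 893·x̄_1 = 6596·4.31 − (986·3.43 + 1567·4.79 + 3150·4.57).
= 28428.76 − 25283.41 = 3145.35.
x̄_1 = 3145.35 / 893 = 3.5222... → 3.52.

3.52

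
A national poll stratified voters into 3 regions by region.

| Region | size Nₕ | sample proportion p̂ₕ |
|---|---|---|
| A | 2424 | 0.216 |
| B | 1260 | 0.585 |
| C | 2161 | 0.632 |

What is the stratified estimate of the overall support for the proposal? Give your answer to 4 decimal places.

Wₕ = Nₕ/N with N = 5845: 0.4147, 0.2156, 0.3697.
p̂_st = 0.4147·0.216 + 0.2156·0.585 + 0.3697·0.632 ≈ 0.449347... → 0.4493.

0.4493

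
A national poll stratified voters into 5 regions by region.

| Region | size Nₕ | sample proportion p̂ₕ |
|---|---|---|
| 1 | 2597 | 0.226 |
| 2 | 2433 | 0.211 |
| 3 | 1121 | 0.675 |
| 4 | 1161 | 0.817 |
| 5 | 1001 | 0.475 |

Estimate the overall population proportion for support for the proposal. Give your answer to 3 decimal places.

Wₕ = Nₕ/N with N = 8313: 0.3124, 0.2927, 0.1348, 0.1397, 0.1204.
p̂_st = 0.3124·0.226 + 0.2927·0.211 + 0.1348·0.675 + 0.1397·0.817 + 0.1204·0.475 ≈ 0.39468... → 0.395.

0.395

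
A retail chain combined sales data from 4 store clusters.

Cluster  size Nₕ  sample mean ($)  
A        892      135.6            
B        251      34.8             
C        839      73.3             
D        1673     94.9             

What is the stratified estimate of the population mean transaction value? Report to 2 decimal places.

N = 3655; weights Wₕ = Nₕ/N = (0.2440, 0.0687, 0.2295, 0.4577).
x̄_st = Σ Wₕ·x̄ₕ = 0.2440·135.6 + 0.0687·34.8 + 0.2295·73.3 + 0.4577·94.9 ≈ 95.7473...
→ 95.75.

95.75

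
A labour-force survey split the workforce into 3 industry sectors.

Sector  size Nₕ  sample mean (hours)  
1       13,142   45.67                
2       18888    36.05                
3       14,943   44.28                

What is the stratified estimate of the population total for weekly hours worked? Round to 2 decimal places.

1942783.58

Population total = Σ Nₕ·x̄ₕ (each stratum's size times its mean).
13142·45.67 + 18888·36.05 + 14943·44.28 = 600195.14 + 680912.4 + 661676.04 = 1942783.58.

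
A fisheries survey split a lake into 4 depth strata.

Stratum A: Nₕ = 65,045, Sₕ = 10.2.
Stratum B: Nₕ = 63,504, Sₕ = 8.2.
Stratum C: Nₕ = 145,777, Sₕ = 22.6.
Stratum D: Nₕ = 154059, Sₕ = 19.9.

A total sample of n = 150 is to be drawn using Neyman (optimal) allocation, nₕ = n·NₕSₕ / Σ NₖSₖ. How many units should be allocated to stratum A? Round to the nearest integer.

A: NₕSₕ = 65045·10.2 = 663459
B: NₕSₕ = 63504·8.2 = 520732.8
C: NₕSₕ = 145777·22.6 = 3294560.2
D: NₕSₕ = 154059·19.9 = 3065774.1
Σ NₕSₕ = 7544526.1.
n_A = 150·663459/7544526.1 = 13.191... → 13.

13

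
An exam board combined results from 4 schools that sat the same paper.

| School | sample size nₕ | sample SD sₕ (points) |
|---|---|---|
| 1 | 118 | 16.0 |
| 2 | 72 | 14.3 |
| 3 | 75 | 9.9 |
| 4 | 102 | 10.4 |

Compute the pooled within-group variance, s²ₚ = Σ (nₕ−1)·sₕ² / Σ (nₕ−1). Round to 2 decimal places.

172.58

Degrees of freedom: 117 + 71 + 74 + 101 = 363.
Σ(nₕ−1)sₕ² = 117·256 + 71·204.49 + 74·98.01 + 101·108.16 = 62647.69.
s²ₚ = 62647.69 / 363 = 172.5832... → 172.58.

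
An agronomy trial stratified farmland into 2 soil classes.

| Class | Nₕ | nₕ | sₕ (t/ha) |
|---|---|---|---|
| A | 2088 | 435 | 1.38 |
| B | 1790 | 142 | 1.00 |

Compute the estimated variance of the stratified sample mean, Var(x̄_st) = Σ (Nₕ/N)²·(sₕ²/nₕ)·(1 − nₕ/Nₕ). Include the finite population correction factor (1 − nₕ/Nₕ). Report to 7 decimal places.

0.0023861

N = 3878; Wₕ = Nₕ/N.
class A: (2088/3878)²·1.38²/435·(1 − 435/2088) = 0.0010047469
class B: (1790/3878)²·1.00²/142·(1 − 142/1790) = 0.0013813581
Sum = 0.0023861050 → 0.0023861.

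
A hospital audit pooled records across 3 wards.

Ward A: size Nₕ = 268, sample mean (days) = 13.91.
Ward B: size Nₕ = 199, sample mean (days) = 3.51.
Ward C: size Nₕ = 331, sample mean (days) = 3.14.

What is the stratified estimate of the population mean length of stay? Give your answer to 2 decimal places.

x̄_st = (Σ Nₕx̄ₕ) / (Σ Nₕ) = (268·13.91 + 199·3.51 + 331·3.14) / 798
= 5465.71 / 798 = 6.8493... → 6.85.

6.85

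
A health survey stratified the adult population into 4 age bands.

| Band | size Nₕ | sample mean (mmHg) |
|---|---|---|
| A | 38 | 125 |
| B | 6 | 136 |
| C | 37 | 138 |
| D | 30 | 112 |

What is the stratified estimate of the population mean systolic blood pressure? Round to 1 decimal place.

126.4

N = 111; weights Wₕ = Nₕ/N = (0.3423, 0.0541, 0.3333, 0.2703).
x̄_st = Σ Wₕ·x̄ₕ = 0.3423·125 + 0.0541·136 + 0.3333·138 + 0.2703·112 ≈ 126.414...
→ 126.4.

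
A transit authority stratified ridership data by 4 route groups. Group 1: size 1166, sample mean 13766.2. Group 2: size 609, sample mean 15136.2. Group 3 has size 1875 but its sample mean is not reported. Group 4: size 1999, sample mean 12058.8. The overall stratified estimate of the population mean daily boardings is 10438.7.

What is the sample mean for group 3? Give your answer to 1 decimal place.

N = 1166 + 609 + 1875 + 1999 = 5649.
Overall total = μ·N = 10438.7·5649 = 58968216.3.
Subtract the known strata: 1166·13766.2 + 609·15136.2 + 1999·12058.8 = 49374876.2.
Remaining total for group 3: 58968216.3 − 49374876.2 = 9593340.1.
Divide by its size: 9593340.1 / 1875 = 5116.448... → 5116.4.

5116.4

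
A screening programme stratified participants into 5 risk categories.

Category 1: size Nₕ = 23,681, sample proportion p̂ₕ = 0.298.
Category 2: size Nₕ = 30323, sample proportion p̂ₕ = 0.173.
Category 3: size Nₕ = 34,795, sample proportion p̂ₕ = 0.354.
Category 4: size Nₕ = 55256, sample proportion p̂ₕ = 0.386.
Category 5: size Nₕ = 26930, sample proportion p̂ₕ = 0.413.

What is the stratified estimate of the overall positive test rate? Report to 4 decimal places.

Wₕ = Nₕ/N with N = 170985: 0.1385, 0.1773, 0.2035, 0.3232, 0.1575.
p̂_st = 0.1385·0.298 + 0.1773·0.173 + 0.2035·0.354 + 0.3232·0.386 + 0.1575·0.413 ≈ 0.333779... → 0.3338.

0.3338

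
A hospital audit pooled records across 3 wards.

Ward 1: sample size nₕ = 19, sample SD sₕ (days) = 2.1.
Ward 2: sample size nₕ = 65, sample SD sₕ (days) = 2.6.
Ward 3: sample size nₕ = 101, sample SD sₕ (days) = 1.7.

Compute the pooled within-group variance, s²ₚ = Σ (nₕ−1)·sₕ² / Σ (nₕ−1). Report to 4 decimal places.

4.4012

Degrees of freedom: 18 + 64 + 100 = 182.
Σ(nₕ−1)sₕ² = 18·4.41 + 64·6.76 + 100·2.89 = 801.02.
s²ₚ = 801.02 / 182 = 4.401209... → 4.4012.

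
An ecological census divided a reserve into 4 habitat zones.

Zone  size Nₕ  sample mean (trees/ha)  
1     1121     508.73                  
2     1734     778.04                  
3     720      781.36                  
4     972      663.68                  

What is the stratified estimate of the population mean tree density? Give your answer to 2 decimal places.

687.72

N = 1121 + 1734 + 720 + 972 = 4547.
The stratified mean weights each stratum mean by its population share Nₕ/N.
Σ Nₕx̄ₕ = 1121·508.73 + 1734·778.04 + 720·781.36 + 972·663.68 = 570286.33 + 1349121.36 + 562579.2 + 645096.96 = 3127083.85.
Divide by N: 3127083.85 / 4547 = 687.7246... → 687.72.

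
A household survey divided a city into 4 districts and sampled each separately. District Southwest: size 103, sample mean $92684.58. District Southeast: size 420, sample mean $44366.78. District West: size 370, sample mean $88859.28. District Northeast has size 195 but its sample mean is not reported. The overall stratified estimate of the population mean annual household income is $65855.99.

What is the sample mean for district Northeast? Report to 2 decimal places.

Σ Nₕx̄ₕ = N·μ, so 195·x̄_Northeast = 1088·65855.99 − (103·92684.58 + 420·44366.78 + 370·88859.28).
= 71651317.12 − 61058492.94 = 10592824.18.
x̄_Northeast = 10592824.18 / 195 = 54322.1753... → 54322.18.

54322.18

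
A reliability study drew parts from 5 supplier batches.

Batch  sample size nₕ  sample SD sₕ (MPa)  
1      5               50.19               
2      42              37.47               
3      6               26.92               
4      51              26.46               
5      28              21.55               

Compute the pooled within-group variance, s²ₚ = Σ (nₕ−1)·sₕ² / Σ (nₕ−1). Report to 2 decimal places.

Degrees of freedom: 4 + 41 + 5 + 50 + 27 = 127.
Σ(nₕ−1)sₕ² = 4·2519.0361 + 41·1404.0009 + 5·724.6864 + 50·700.1316 + 27·464.4025 = 118809.0608.
s²ₚ = 118809.0608 / 127 = 935.5044... → 935.50.

935.50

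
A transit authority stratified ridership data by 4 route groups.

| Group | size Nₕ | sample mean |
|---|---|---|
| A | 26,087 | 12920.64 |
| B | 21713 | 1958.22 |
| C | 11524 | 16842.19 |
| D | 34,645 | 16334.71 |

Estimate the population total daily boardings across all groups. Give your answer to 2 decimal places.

Population total = Σ Nₕ·x̄ₕ (each stratum's size times its mean).
26087·12920.64 + 21713·1958.22 + 11524·16842.19 + 34645·16334.71 = 337060735.68 + 42518830.86 + 194089397.56 + 565916027.95 = 1139584992.05.

1139584992.05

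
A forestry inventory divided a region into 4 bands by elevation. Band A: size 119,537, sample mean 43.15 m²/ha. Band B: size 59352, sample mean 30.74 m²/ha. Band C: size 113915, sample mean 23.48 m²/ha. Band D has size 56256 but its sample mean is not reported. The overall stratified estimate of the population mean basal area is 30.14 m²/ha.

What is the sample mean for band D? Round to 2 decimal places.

15.35

Σ Nₕx̄ₕ = N·μ, so 56256·x̄_D = 349060·30.14 − (119537·43.15 + 59352·30.74 + 113915·23.48).
= 10520668.4 − 9657226.23 = 863442.17.
x̄_D = 863442.17 / 56256 = 15.3484... → 15.35.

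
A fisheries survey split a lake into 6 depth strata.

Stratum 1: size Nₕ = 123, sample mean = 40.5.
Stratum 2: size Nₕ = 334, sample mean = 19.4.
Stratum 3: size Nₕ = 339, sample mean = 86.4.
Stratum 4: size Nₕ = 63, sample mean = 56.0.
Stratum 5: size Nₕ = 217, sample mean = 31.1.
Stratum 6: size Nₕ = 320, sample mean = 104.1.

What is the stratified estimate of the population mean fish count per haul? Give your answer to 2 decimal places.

60.42

N = 123 + 334 + 339 + 63 + 217 + 320 = 1396.
Overall mean = Σ (Nₕ/N)·x̄ₕ — weight by population share, not a simple average.
Σ Nₕx̄ₕ = 123·40.5 + 334·19.4 + 339·86.4 + 63·56.0 + 217·31.1 + 320·104.1 = 4981.5 + 6479.6 + 29289.6 + 3528 + 6748.7 + 33312 = 84339.4.
Divide by N: 84339.4 / 1396 = 60.4150... → 60.42.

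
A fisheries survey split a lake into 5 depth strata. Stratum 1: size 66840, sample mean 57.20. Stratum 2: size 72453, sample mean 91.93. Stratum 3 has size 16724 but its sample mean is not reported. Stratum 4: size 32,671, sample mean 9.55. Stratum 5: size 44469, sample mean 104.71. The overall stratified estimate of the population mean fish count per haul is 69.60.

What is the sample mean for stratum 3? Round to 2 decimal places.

46.37

N = 66840 + 72453 + 16724 + 32671 + 44469 = 233157.
Overall total = μ·N = 69.60·233157 = 16227727.2.
Subtract the known strata: 66840·57.20 + 72453·91.93 + 32671·9.55 + 44469·104.71 = 15452209.33.
Remaining total for stratum 3: 16227727.2 − 15452209.33 = 775517.87.
Divide by its size: 775517.87 / 16724 = 46.3716... → 46.37.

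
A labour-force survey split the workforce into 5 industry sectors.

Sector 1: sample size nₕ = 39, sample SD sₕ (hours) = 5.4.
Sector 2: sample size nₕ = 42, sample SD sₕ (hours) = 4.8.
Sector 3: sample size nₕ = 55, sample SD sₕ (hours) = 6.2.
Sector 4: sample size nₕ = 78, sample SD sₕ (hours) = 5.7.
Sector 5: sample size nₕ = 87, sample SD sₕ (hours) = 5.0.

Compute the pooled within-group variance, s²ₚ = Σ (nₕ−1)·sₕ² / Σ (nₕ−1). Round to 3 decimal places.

Degrees of freedom: 38 + 41 + 54 + 77 + 86 = 296.
Σ(nₕ−1)sₕ² = 38·29.16 + 41·23.04 + 54·38.44 + 77·32.49 + 86·25 = 8780.21.
s²ₚ = 8780.21 / 296 = 29.66287... → 29.663.

29.663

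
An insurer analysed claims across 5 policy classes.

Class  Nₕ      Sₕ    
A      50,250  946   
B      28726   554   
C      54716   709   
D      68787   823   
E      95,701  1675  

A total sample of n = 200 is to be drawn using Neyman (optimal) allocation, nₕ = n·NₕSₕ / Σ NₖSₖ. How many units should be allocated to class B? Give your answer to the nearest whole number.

10

Σ NₕSₕ = 50250·946 + 28726·554 + 54716·709 + 68787·823 + 95701·1675 = 319155224.
Share for B: 15914204/319155224 = 0.04986.
n_B = 200 × 0.04986 = 9.973... → 10.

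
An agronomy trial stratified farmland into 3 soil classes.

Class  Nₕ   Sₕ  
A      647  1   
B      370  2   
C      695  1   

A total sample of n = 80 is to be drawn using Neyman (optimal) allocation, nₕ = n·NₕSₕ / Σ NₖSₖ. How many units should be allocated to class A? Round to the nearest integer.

Σ NₕSₕ = 647·1 + 370·2 + 695·1 = 2082.
Share for A: 647/2082 = 0.31076.
n_A = 80 × 0.31076 = 24.861... → 25.

25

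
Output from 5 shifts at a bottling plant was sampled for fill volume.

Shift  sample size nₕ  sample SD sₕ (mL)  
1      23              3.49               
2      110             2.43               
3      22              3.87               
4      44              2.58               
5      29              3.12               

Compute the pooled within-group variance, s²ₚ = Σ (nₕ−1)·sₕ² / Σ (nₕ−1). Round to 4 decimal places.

Degrees of freedom: 22 + 109 + 21 + 43 + 28 = 223.
Σ(nₕ−1)sₕ² = 22·12.1801 + 109·5.9049 + 21·14.9769 + 43·6.6564 + 28·9.7344 = 1784.8996.
s²ₚ = 1784.8996 / 223 = 8.004034... → 8.0040.

8.0040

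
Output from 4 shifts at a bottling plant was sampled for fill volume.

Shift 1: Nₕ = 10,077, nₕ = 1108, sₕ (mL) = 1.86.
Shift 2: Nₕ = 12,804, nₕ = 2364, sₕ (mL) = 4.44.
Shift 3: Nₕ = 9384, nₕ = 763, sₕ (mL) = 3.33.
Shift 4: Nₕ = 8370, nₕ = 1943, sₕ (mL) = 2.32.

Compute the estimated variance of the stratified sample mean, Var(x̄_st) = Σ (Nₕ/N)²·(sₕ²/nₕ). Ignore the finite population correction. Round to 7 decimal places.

N = 40635; Wₕ = Nₕ/N.
shift 1: (10077/40635)²·1.86²/1108 = 0.0001920207
shift 2: (12804/40635)²·4.44²/2364 = 0.0008279598
shift 3: (9384/40635)²·3.33²/763 = 0.0007750673
shift 4: (8370/40635)²·2.32²/1943 = 0.0001175313
Sum = 0.0019125791 → 0.0019126.

0.0019126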